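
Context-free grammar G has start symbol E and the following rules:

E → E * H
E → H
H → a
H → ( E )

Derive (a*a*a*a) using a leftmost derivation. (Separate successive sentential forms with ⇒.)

E ⇒ H   [E → H]
H ⇒ (E)   [H → ( E )]
(E) ⇒ (E*H)   [E → E * H]
(E*H) ⇒ (E*H*H)   [E → E * H]
(E*H*H) ⇒ (E*H*H*H)   [E → E * H]
(E*H*H*H) ⇒ (H*H*H*H)   [E → H]
(H*H*H*H) ⇒ (a*H*H*H)   [H → a]
(a*H*H*H) ⇒ (a*a*H*H)   [H → a]
(a*a*H*H) ⇒ (a*a*a*H)   [H → a]
(a*a*a*H) ⇒ (a*a*a*a)   [H → a]

E⇒H⇒(E)⇒(E*H)⇒(E*H*H)⇒(E*H*H*H)⇒(H*H*H*H)⇒(a*H*H*H)⇒(a*a*H*H)⇒(a*a*a*H)⇒(a*a*a*a)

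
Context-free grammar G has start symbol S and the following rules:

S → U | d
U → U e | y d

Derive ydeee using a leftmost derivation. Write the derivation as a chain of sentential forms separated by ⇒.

S ⇒ U ⇒ Ue ⇒ Uee ⇒ Ueee ⇒ ydeee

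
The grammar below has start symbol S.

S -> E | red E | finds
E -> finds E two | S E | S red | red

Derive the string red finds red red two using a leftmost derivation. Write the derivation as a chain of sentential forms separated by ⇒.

S ⇒ red E ⇒ red finds E two ⇒ red finds S E two ⇒ red finds E E two ⇒ red finds red E two ⇒ red finds red red two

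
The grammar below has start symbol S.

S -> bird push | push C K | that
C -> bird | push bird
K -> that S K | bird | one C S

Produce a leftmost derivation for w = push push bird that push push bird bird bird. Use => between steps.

S => push C K => push push bird K => push push bird that S K => push push bird that push C K K => push push bird that push push bird K K => push push bird that push push bird bird K => push push bird that push push bird bird bird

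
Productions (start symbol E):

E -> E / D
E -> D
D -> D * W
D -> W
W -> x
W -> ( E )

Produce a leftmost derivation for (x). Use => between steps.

E=>D=>W=>(E)=>(D)=>(W)=>(x)

E => D   [E -> D]
D => W   [D -> W]
W => (E)   [W -> ( E )]
(E) => (D)   [E -> D]
(D) => (W)   [D -> W]
(W) => (x)   [W -> x]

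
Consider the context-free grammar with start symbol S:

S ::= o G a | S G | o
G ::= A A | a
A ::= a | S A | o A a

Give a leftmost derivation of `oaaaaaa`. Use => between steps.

S => SG   [S ::= S G]
SG => SGG   [S ::= S G]
SGG => SGGG   [S ::= S G]
SGGG => SGGGG   [S ::= S G]
SGGGG => oGaGGGG   [S ::= o G a]
oGaGGGG => oaaGGGG   [G ::= a]
oaaGGGG => oaaaGGG   [G ::= a]
oaaaGGG => oaaaaGG   [G ::= a]
oaaaaGG => oaaaaaG   [G ::= a]
oaaaaaG => oaaaaaa   [G ::= a]

S => SG => SGG => SGGG => SGGGG => oGaGGGG => oaaGGGG => oaaaGGG => oaaaaGG => oaaaaaG => oaaaaaa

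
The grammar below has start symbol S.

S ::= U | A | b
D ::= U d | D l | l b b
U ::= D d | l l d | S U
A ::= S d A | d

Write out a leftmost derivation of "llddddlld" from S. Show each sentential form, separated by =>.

S => U => SU => UU => lldU => lldSU => lldAU => lldSdAU => lldAdAU => lldddAU => llddddU => llddddlld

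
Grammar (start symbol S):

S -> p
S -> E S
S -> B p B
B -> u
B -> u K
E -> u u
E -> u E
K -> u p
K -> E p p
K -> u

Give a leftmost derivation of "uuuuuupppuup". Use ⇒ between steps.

S ⇒ BpB   [S -> B p B]
BpB ⇒ uKpB   [B -> u K]
uKpB ⇒ uEpppB   [K -> E p p]
uEpppB ⇒ uuEpppB   [E -> u E]
uuEpppB ⇒ uuuEpppB   [E -> u E]
uuuEpppB ⇒ uuuuEpppB   [E -> u E]
uuuuEpppB ⇒ uuuuuupppB   [E -> u u]
uuuuuupppB ⇒ uuuuuupppuK   [B -> u K]
uuuuuupppuK ⇒ uuuuuupppuup   [K -> u p]

S ⇒ BpB ⇒ uKpB ⇒ uEpppB ⇒ uuEpppB ⇒ uuuEpppB ⇒ uuuuEpppB ⇒ uuuuuupppB ⇒ uuuuuupppuK ⇒ uuuuuupppuup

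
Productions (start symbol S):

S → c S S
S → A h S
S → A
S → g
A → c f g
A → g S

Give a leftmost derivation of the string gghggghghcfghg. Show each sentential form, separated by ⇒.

S ⇒ AhS   [S → A h S]
AhS ⇒ gShS   [A → g S]
gShS ⇒ gghS   [S → g]
gghS ⇒ gghAhS   [S → A h S]
gghAhS ⇒ gghgShS   [A → g S]
gghgShS ⇒ gghgAhShS   [S → A h S]
gghgAhShS ⇒ gghggShShS   [A → g S]
gghggShShS ⇒ gghggghShS   [S → g]
gghggghShS ⇒ gghggghghS   [S → g]
gghggghghS ⇒ gghggghghAhS   [S → A h S]
gghggghghAhS ⇒ gghggghghcfghS   [A → c f g]
gghggghghcfghS ⇒ gghggghghcfghg   [S → g]

S⇒AhS⇒gShS⇒gghS⇒gghAhS⇒gghgShS⇒gghgAhShS⇒gghggShShS⇒gghggghShS⇒gghggghghS⇒gghggghghAhS⇒gghggghghcfghS⇒gghggghghcfghg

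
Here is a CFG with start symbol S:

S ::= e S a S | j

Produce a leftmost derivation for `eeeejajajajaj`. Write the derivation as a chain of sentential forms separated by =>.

S => eSaS   [S ::= e S a S]
eSaS => eeSaSaS   [S ::= e S a S]
eeSaSaS => eeeSaSaSaS   [S ::= e S a S]
eeeSaSaSaS => eeeeSaSaSaSaS   [S ::= e S a S]
eeeeSaSaSaSaS => eeeejaSaSaSaS   [S ::= j]
eeeejaSaSaSaS => eeeejajaSaSaS   [S ::= j]
eeeejajaSaSaS => eeeejajajaSaS   [S ::= j]
eeeejajajaSaS => eeeejajajajaS   [S ::= j]
eeeejajajajaS => eeeejajajajaj   [S ::= j]

S => eSaS => eeSaSaS => eeeSaSaSaS => eeeeSaSaSaSaS => eeeejaSaSaSaS => eeeejajaSaSaS => eeeejajajaSaS => eeeejajajajaS => eeeejajajajaj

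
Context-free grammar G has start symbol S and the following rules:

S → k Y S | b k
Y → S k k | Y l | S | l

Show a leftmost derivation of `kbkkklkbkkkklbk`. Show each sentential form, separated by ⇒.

S ⇒ kYS   [S → k Y S]
kYS ⇒ kYlS   [Y → Y l]
kYlS ⇒ kSkklS   [Y → S k k]
kSkklS ⇒ kbkkklS   [S → b k]
kbkkklS ⇒ kbkkklkYS   [S → k Y S]
kbkkklkYS ⇒ kbkkklkSkkS   [Y → S k k]
kbkkklkSkkS ⇒ kbkkklkbkkkS   [S → b k]
kbkkklkbkkkS ⇒ kbkkklkbkkkkYS   [S → k Y S]
kbkkklkbkkkkYS ⇒ kbkkklkbkkkklS   [Y → l]
kbkkklkbkkkklS ⇒ kbkkklkbkkkklbk   [S → b k]

S ⇒ kYS ⇒ kYlS ⇒ kSkklS ⇒ kbkkklS ⇒ kbkkklkYS ⇒ kbkkklkSkkS ⇒ kbkkklkbkkkS ⇒ kbkkklkbkkkkYS ⇒ kbkkklkbkkkklS ⇒ kbkkklkbkkkklbk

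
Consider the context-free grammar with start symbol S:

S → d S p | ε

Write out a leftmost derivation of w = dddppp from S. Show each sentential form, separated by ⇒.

S ⇒ dSp   [S → d S p]
dSp ⇒ ddSpp   [S → d S p]
ddSpp ⇒ dddSppp   [S → d S p]
dddSppp ⇒ dddppp   [S → ε]

S⇒dSp⇒ddSpp⇒dddSppp⇒dddppp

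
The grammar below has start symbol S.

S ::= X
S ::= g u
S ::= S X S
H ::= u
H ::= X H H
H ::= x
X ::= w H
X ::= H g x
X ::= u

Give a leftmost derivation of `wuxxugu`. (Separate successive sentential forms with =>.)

S=>SXS=>XXS=>wHXS=>wXHHXS=>wuHHXS=>wuxHXS=>wuxxXS=>wuxxuS=>wuxxugu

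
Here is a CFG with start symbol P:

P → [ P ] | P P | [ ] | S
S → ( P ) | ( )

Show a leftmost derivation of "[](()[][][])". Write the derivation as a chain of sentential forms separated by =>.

P => PP => []P => []S => [](P) => [](PP) => [](PPP) => [](SPP) => [](()PP) => [](()[]P) => [](()[]PP) => [](()[][]P) => [](()[][][])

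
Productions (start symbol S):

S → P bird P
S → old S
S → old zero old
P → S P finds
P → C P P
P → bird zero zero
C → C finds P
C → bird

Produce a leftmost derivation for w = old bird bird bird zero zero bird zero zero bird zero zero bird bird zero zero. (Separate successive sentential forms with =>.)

S => old S   [S → old S]
old S => old P bird P   [S → P bird P]
old P bird P => old C P P bird P   [P → C P P]
old C P P bird P => old bird P P bird P   [C → bird]
old bird P P bird P => old bird C P P P bird P   [P → C P P]
old bird C P P P bird P => old bird bird P P P bird P   [C → bird]
old bird bird P P P bird P => old bird bird bird zero zero P P bird P   [P → bird zero zero]
old bird bird bird zero zero P P bird P => old bird bird bird zero zero bird zero zero P bird P   [P → bird zero zero]
old bird bird bird zero zero bird zero zero P bird P => old bird bird bird zero zero bird zero zero bird zero zero bird P   [P → bird zero zero]
old bird bird bird zero zero bird zero zero bird zero zero bird P => old bird bird bird zero zero bird zero zero bird zero zero bird bird zero zero   [P → bird zero zero]

S => old S => old P bird P => old C P P bird P => old bird P P bird P => old bird C P P P bird P => old bird bird P P P bird P => old bird bird bird zero zero P P bird P => old bird bird bird zero zero bird zero zero P bird P => old bird bird bird zero zero bird zero zero bird zero zero bird P => old bird bird bird zero zero bird zero zero bird zero zero bird bird zero zero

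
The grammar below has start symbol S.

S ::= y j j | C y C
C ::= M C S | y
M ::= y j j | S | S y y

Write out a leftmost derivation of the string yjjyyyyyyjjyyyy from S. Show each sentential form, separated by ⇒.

S ⇒ CyC   [S ::= C y C]
CyC ⇒ MCSyC   [C ::= M C S]
MCSyC ⇒ yjjCSyC   [M ::= y j j]
yjjCSyC ⇒ yjjySyC   [C ::= y]
yjjySyC ⇒ yjjyCyCyC   [S ::= C y C]
yjjyCyCyC ⇒ yjjyMCSyCyC   [C ::= M C S]
yjjyMCSyCyC ⇒ yjjySCSyCyC   [M ::= S]
yjjySCSyCyC ⇒ yjjyCyCCSyCyC   [S ::= C y C]
yjjyCyCCSyCyC ⇒ yjjyyyCCSyCyC   [C ::= y]
yjjyyyCCSyCyC ⇒ yjjyyyyCSyCyC   [C ::= y]
yjjyyyyCSyCyC ⇒ yjjyyyyySyCyC   [C ::= y]
yjjyyyyySyCyC ⇒ yjjyyyyyyjjyCyC   [S ::= y j j]
yjjyyyyyyjjyCyC ⇒ yjjyyyyyyjjyyyC   [C ::= y]
yjjyyyyyyjjyyyC ⇒ yjjyyyyyyjjyyyy   [C ::= y]

S⇒CyC⇒MCSyC⇒yjjCSyC⇒yjjySyC⇒yjjyCyCyC⇒yjjyMCSyCyC⇒yjjySCSyCyC⇒yjjyCyCCSyCyC⇒yjjyyyCCSyCyC⇒yjjyyyyCSyCyC⇒yjjyyyyySyCyC⇒yjjyyyyyyjjyCyC⇒yjjyyyyyyjjyyyC⇒yjjyyyyyyjjyyyy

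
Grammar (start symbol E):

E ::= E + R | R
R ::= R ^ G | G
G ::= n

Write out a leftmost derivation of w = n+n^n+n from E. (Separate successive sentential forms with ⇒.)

E ⇒ E+R   [E ::= E + R]
E+R ⇒ E+R+R   [E ::= E + R]
E+R+R ⇒ R+R+R   [E ::= R]
R+R+R ⇒ G+R+R   [R ::= G]
G+R+R ⇒ n+R+R   [G ::= n]
n+R+R ⇒ n+R^G+R   [R ::= R ^ G]
n+R^G+R ⇒ n+G^G+R   [R ::= G]
n+G^G+R ⇒ n+n^G+R   [G ::= n]
n+n^G+R ⇒ n+n^n+R   [G ::= n]
n+n^n+R ⇒ n+n^n+G   [R ::= G]
n+n^n+G ⇒ n+n^n+n   [G ::= n]

E⇒E+R⇒E+R+R⇒R+R+R⇒G+R+R⇒n+R+R⇒n+R^G+R⇒n+G^G+R⇒n+n^G+R⇒n+n^n+R⇒n+n^n+G⇒n+n^n+n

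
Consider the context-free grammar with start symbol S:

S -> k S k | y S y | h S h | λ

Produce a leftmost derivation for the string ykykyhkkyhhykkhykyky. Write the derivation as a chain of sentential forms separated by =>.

S=>ySy=>ykSky=>ykySyky=>ykykSkyky=>ykykySykyky=>ykykyhShykyky=>ykykyhkSkhykyky=>ykykyhkkSkkhykyky=>ykykyhkkySykkhykyky=>ykykyhkkyhShykkhykyky=>ykykyhkkyhhykkhykyky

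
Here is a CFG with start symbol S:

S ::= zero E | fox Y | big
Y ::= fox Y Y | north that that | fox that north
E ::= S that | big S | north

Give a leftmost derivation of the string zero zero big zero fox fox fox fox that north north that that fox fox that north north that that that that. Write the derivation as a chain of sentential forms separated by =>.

S => zero E   [S ::= zero E]
zero E => zero S that   [E ::= S that]
zero S that => zero zero E that   [S ::= zero E]
zero zero E that => zero zero big S that   [E ::= big S]
zero zero big S that => zero zero big zero E that   [S ::= zero E]
zero zero big zero E that => zero zero big zero S that that   [E ::= S that]
zero zero big zero S that that => zero zero big zero fox Y that that   [S ::= fox Y]
zero zero big zero fox Y that that => zero zero big zero fox fox Y Y that that   [Y ::= fox Y Y]
zero zero big zero fox fox Y Y that that => zero zero big zero fox fox fox Y Y Y that that   [Y ::= fox Y Y]
zero zero big zero fox fox fox Y Y Y that that => zero zero big zero fox fox fox fox that north Y Y that that   [Y ::= fox that north]
zero zero big zero fox fox fox fox that north Y Y that that => zero zero big zero fox fox fox fox that north north that that Y that that   [Y ::= north that that]
zero zero big zero fox fox fox fox that north north that that Y that that => zero zero big zero fox fox fox fox that north north that that fox Y Y that that   [Y ::= fox Y Y]
zero zero big zero fox fox fox fox that north north that that fox Y Y that that => zero zero big zero fox fox fox fox that north north that that fox fox that north Y that that   [Y ::= fox that north]
zero zero big zero fox fox fox fox that north north that that fox fox that north Y that that => zero zero big zero fox fox fox fox that north north that that fox fox that north north that that that that   [Y ::= north that that]

S => zero E => zero S that => zero zero E that => zero zero big S that => zero zero big zero E that => zero zero big zero S that that => zero zero big zero fox Y that that => zero zero big zero fox fox Y Y that that => zero zero big zero fox fox fox Y Y Y that that => zero zero big zero fox fox fox fox that north Y Y that that => zero zero big zero fox fox fox fox that north north that that Y that that => zero zero big zero fox fox fox fox that north north that that fox Y Y that that => zero zero big zero fox fox fox fox that north north that that fox fox that north Y that that => zero zero big zero fox fox fox fox that north north that that fox fox that north north that that that that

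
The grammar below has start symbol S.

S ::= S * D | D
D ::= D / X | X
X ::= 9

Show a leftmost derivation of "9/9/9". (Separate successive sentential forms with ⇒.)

S ⇒ D ⇒ D/X ⇒ D/X/X ⇒ X/X/X ⇒ 9/X/X ⇒ 9/9/X ⇒ 9/9/9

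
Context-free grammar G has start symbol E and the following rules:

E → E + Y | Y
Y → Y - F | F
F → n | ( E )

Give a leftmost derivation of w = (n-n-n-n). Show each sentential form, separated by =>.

E => Y => F => (E) => (Y) => (Y-F) => (Y-F-F) => (Y-F-F-F) => (F-F-F-F) => (n-F-F-F) => (n-n-F-F) => (n-n-n-F) => (n-n-n-n)

E => Y   [E → Y]
Y => F   [Y → F]
F => (E)   [F → ( E )]
(E) => (Y)   [E → Y]
(Y) => (Y-F)   [Y → Y - F]
(Y-F) => (Y-F-F)   [Y → Y - F]
(Y-F-F) => (Y-F-F-F)   [Y → Y - F]
(Y-F-F-F) => (F-F-F-F)   [Y → F]
(F-F-F-F) => (n-F-F-F)   [F → n]
(n-F-F-F) => (n-n-F-F)   [F → n]
(n-n-F-F) => (n-n-n-F)   [F → n]
(n-n-n-F) => (n-n-n-n)   [F → n]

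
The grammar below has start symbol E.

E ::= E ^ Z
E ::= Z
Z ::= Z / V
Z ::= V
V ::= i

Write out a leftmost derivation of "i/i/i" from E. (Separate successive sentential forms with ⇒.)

E ⇒ Z ⇒ Z/V ⇒ Z/V/V ⇒ V/V/V ⇒ i/V/V ⇒ i/i/V ⇒ i/i/i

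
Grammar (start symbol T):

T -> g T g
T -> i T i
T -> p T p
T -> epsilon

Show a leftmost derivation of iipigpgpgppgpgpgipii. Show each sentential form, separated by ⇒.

T ⇒ iTi   [T -> i T i]
iTi ⇒ iiTii   [T -> i T i]
iiTii ⇒ iipTpii   [T -> p T p]
iipTpii ⇒ iipiTipii   [T -> i T i]
iipiTipii ⇒ iipigTgipii   [T -> g T g]
iipigTgipii ⇒ iipigpTpgipii   [T -> p T p]
iipigpTpgipii ⇒ iipigpgTgpgipii   [T -> g T g]
iipigpgTgpgipii ⇒ iipigpgpTpgpgipii   [T -> p T p]
iipigpgpTpgpgipii ⇒ iipigpgpgTgpgpgipii   [T -> g T g]
iipigpgpgTgpgpgipii ⇒ iipigpgpgpTpgpgpgipii   [T -> p T p]
iipigpgpgpTpgpgpgipii ⇒ iipigpgpgppgpgpgipii   [T -> epsilon]

T⇒iTi⇒iiTii⇒iipTpii⇒iipiTipii⇒iipigTgipii⇒iipigpTpgipii⇒iipigpgTgpgipii⇒iipigpgpTpgpgipii⇒iipigpgpgTgpgpgipii⇒iipigpgpgpTpgpgpgipii⇒iipigpgpgppgpgpgipii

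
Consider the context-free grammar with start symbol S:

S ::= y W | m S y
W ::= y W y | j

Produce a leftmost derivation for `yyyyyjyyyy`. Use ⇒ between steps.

S ⇒ yW   [S ::= y W]
yW ⇒ yyWy   [W ::= y W y]
yyWy ⇒ yyyWyy   [W ::= y W y]
yyyWyy ⇒ yyyyWyyy   [W ::= y W y]
yyyyWyyy ⇒ yyyyyWyyyy   [W ::= y W y]
yyyyyWyyyy ⇒ yyyyyjyyyy   [W ::= j]

S ⇒ yW ⇒ yyWy ⇒ yyyWyy ⇒ yyyyWyyy ⇒ yyyyyWyyyy ⇒ yyyyyjyyyy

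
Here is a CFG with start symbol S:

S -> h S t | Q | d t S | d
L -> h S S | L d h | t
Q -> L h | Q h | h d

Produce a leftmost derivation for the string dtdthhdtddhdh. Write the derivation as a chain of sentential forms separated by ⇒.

S ⇒ dtS   [S -> d t S]
dtS ⇒ dtdtS   [S -> d t S]
dtdtS ⇒ dtdtQ   [S -> Q]
dtdtQ ⇒ dtdtLh   [Q -> L h]
dtdtLh ⇒ dtdthSSh   [L -> h S S]
dtdthSSh ⇒ dtdthQSh   [S -> Q]
dtdthQSh ⇒ dtdthLhSh   [Q -> L h]
dtdthLhSh ⇒ dtdthhSShSh   [L -> h S S]
dtdthhSShSh ⇒ dtdthhdtSShSh   [S -> d t S]
dtdthhdtSShSh ⇒ dtdthhdtdShSh   [S -> d]
dtdthhdtdShSh ⇒ dtdthhdtddhSh   [S -> d]
dtdthhdtddhSh ⇒ dtdthhdtddhdh   [S -> d]

S⇒dtS⇒dtdtS⇒dtdtQ⇒dtdtLh⇒dtdthSSh⇒dtdthQSh⇒dtdthLhSh⇒dtdthhSShSh⇒dtdthhdtSShSh⇒dtdthhdtdShSh⇒dtdthhdtddhSh⇒dtdthhdtddhdh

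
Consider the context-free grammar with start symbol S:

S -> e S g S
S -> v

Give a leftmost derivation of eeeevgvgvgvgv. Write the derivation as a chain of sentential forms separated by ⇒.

S ⇒ eSgS   [S -> e S g S]
eSgS ⇒ eeSgSgS   [S -> e S g S]
eeSgSgS ⇒ eeeSgSgSgS   [S -> e S g S]
eeeSgSgSgS ⇒ eeeeSgSgSgSgS   [S -> e S g S]
eeeeSgSgSgSgS ⇒ eeeevgSgSgSgS   [S -> v]
eeeevgSgSgSgS ⇒ eeeevgvgSgSgS   [S -> v]
eeeevgvgSgSgS ⇒ eeeevgvgvgSgS   [S -> v]
eeeevgvgvgSgS ⇒ eeeevgvgvgvgS   [S -> v]
eeeevgvgvgvgS ⇒ eeeevgvgvgvgv   [S -> v]

S⇒eSgS⇒eeSgSgS⇒eeeSgSgSgS⇒eeeeSgSgSgSgS⇒eeeevgSgSgSgS⇒eeeevgvgSgSgS⇒eeeevgvgvgSgS⇒eeeevgvgvgvgS⇒eeeevgvgvgvgv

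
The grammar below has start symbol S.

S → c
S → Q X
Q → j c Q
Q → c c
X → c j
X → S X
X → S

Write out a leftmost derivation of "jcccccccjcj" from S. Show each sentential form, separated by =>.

S => QX   [S → Q X]
QX => jcQX   [Q → j c Q]
jcQX => jcccX   [Q → c c]
jcccX => jcccSX   [X → S X]
jcccSX => jccccX   [S → c]
jccccX => jccccSX   [X → S X]
jccccSX => jccccQXX   [S → Q X]
jccccQXX => jccccccXX   [Q → c c]
jccccccXX => jcccccccjX   [X → c j]
jcccccccjX => jcccccccjcj   [X → c j]

S=>QX=>jcQX=>jcccX=>jcccSX=>jccccX=>jccccSX=>jccccQXX=>jccccccXX=>jcccccccjX=>jcccccccjcj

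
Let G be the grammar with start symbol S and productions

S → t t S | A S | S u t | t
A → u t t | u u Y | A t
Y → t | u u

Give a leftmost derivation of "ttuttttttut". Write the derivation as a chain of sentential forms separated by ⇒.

S⇒ttS⇒ttAS⇒ttAtS⇒ttutttS⇒ttutttSut⇒ttutttttSut⇒ttuttttttut

S ⇒ ttS   [S → t t S]
ttS ⇒ ttAS   [S → A S]
ttAS ⇒ ttAtS   [A → A t]
ttAtS ⇒ ttutttS   [A → u t t]
ttutttS ⇒ ttutttSut   [S → S u t]
ttutttSut ⇒ ttutttttSut   [S → t t S]
ttutttttSut ⇒ ttuttttttut   [S → t]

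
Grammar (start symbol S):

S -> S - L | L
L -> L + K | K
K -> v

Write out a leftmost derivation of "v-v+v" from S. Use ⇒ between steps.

S ⇒ S-L   [S -> S - L]
S-L ⇒ L-L   [S -> L]
L-L ⇒ K-L   [L -> K]
K-L ⇒ v-L   [K -> v]
v-L ⇒ v-L+K   [L -> L + K]
v-L+K ⇒ v-K+K   [L -> K]
v-K+K ⇒ v-v+K   [K -> v]
v-v+K ⇒ v-v+v   [K -> v]

S ⇒ S-L ⇒ L-L ⇒ K-L ⇒ v-L ⇒ v-L+K ⇒ v-K+K ⇒ v-v+K ⇒ v-v+v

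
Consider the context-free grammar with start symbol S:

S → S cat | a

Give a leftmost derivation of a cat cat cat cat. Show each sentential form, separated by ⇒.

S ⇒ S cat   [S → S cat]
S cat ⇒ S cat cat   [S → S cat]
S cat cat ⇒ S cat cat cat   [S → S cat]
S cat cat cat ⇒ S cat cat cat cat   [S → S cat]
S cat cat cat cat ⇒ a cat cat cat cat   [S → a]

S ⇒ S cat ⇒ S cat cat ⇒ S cat cat cat ⇒ S cat cat cat cat ⇒ a cat cat cat cat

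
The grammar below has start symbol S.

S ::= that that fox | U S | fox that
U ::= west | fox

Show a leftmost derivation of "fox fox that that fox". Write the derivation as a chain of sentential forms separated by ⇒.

S ⇒ U S ⇒ fox S ⇒ fox U S ⇒ fox fox S ⇒ fox fox that that fox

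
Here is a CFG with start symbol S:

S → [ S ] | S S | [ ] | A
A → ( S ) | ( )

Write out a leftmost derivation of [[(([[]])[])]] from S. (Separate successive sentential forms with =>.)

S => [S] => [[S]] => [[A]] => [[(S)]] => [[(SS)]] => [[(AS)]] => [[((S)S)]] => [[(([S])S)]] => [[(([[]])S)]] => [[(([[]])[])]]

S => [S]   [S → [ S ]]
[S] => [[S]]   [S → [ S ]]
[[S]] => [[A]]   [S → A]
[[A]] => [[(S)]]   [A → ( S )]
[[(S)]] => [[(SS)]]   [S → S S]
[[(SS)]] => [[(AS)]]   [S → A]
[[(AS)]] => [[((S)S)]]   [A → ( S )]
[[((S)S)]] => [[(([S])S)]]   [S → [ S ]]
[[(([S])S)]] => [[(([[]])S)]]   [S → [ ]]
[[(([[]])S)]] => [[(([[]])[])]]   [S → [ ]]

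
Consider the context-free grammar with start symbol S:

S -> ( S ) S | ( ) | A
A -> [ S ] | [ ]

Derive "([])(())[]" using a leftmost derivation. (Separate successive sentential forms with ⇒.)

S ⇒ (S)S   [S -> ( S ) S]
(S)S ⇒ (A)S   [S -> A]
(A)S ⇒ ([])S   [A -> [ ]]
([])S ⇒ ([])(S)S   [S -> ( S ) S]
([])(S)S ⇒ ([])(())S   [S -> ( )]
([])(())S ⇒ ([])(())A   [S -> A]
([])(())A ⇒ ([])(())[]   [A -> [ ]]

S⇒(S)S⇒(A)S⇒([])S⇒([])(S)S⇒([])(())S⇒([])(())A⇒([])(())[]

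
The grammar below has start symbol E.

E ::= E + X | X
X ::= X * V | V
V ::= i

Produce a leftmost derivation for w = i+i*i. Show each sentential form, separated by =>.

E => E+X   [E ::= E + X]
E+X => X+X   [E ::= X]
X+X => V+X   [X ::= V]
V+X => i+X   [V ::= i]
i+X => i+X*V   [X ::= X * V]
i+X*V => i+V*V   [X ::= V]
i+V*V => i+i*V   [V ::= i]
i+i*V => i+i*i   [V ::= i]

E => E+X => X+X => V+X => i+X => i+X*V => i+V*V => i+i*V => i+i*i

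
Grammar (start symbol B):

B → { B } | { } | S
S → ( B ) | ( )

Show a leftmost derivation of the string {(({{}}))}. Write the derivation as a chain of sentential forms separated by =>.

B => {B} => {S} => {(B)} => {(S)} => {((B))} => {(({B}))} => {(({{}}))}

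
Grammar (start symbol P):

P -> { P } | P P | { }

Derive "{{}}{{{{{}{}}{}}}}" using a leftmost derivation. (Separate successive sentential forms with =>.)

P => PP => {P}P => {{}}P => {{}}{P} => {{}}{{P}} => {{}}{{{P}}} => {{}}{{{PP}}} => {{}}{{{{P}P}}} => {{}}{{{{PP}P}}} => {{}}{{{{{}P}P}}} => {{}}{{{{{}{}}P}}} => {{}}{{{{{}{}}{}}}}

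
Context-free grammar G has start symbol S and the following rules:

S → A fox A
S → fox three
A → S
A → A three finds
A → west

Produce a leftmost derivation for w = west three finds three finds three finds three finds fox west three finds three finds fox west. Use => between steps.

S => A fox A => A three finds fox A => S three finds fox A => A fox A three finds fox A => A three finds fox A three finds fox A => A three finds three finds fox A three finds fox A => A three finds three finds three finds fox A three finds fox A => A three finds three finds three finds three finds fox A three finds fox A => west three finds three finds three finds three finds fox A three finds fox A => west three finds three finds three finds three finds fox A three finds three finds fox A => west three finds three finds three finds three finds fox west three finds three finds fox A => west three finds three finds three finds three finds fox west three finds three finds fox west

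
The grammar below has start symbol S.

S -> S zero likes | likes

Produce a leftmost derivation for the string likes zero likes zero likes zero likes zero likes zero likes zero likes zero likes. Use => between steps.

S => S zero likes => S zero likes zero likes => S zero likes zero likes zero likes => S zero likes zero likes zero likes zero likes => S zero likes zero likes zero likes zero likes zero likes => S zero likes zero likes zero likes zero likes zero likes zero likes => S zero likes zero likes zero likes zero likes zero likes zero likes zero likes => likes zero likes zero likes zero likes zero likes zero likes zero likes zero likes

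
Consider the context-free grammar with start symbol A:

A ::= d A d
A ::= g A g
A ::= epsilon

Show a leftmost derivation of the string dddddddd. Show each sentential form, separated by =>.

A => dAd => ddAdd => dddAddd => ddddAdddd => dddddddd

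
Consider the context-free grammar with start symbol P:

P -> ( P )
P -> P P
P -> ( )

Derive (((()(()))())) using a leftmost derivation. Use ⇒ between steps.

P⇒(P)⇒((P))⇒((PP))⇒(((P)P))⇒(((PP)P))⇒(((()P)P))⇒(((()(P))P))⇒(((()(()))P))⇒(((()(()))()))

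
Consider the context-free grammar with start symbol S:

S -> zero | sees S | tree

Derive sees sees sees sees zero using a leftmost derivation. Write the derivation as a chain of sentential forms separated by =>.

S => sees S   [S -> sees S]
sees S => sees sees S   [S -> sees S]
sees sees S => sees sees sees S   [S -> sees S]
sees sees sees S => sees sees sees sees S   [S -> sees S]
sees sees sees sees S => sees sees sees sees zero   [S -> zero]

S => sees S => sees sees S => sees sees sees S => sees sees sees sees S => sees sees sees sees zero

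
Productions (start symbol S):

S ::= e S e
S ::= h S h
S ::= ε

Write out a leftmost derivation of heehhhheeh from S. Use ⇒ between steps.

S ⇒ hSh ⇒ heSeh ⇒ heeSeeh ⇒ heehSheeh ⇒ heehhShheeh ⇒ heehhhheeh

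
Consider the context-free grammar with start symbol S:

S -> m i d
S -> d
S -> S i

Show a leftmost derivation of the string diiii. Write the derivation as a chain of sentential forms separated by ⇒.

S ⇒ Si ⇒ Sii ⇒ Siii ⇒ Siiii ⇒ diiii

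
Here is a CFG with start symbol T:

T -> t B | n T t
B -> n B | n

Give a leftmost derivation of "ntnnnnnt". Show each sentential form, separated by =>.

T => nTt => ntBt => ntnBt => ntnnBt => ntnnnBt => ntnnnnBt => ntnnnnnt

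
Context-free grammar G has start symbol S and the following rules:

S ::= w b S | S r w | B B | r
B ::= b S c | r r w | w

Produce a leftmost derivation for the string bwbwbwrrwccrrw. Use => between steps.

S => BB => bScB => bwbScB => bwbBBcB => bwbwBcB => bwbwbSccB => bwbwbBBccB => bwbwbwBccB => bwbwbwrrwccB => bwbwbwrrwccrrw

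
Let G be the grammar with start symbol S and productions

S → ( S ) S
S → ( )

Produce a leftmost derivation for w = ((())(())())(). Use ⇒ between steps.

S⇒(S)S⇒((S)S)S⇒((())S)S⇒((())(S)S)S⇒((())(())S)S⇒((())(())())S⇒((())(())())()

S ⇒ (S)S   [S → ( S ) S]
(S)S ⇒ ((S)S)S   [S → ( S ) S]
((S)S)S ⇒ ((())S)S   [S → ( )]
((())S)S ⇒ ((())(S)S)S   [S → ( S ) S]
((())(S)S)S ⇒ ((())(())S)S   [S → ( )]
((())(())S)S ⇒ ((())(())())S   [S → ( )]
((())(())())S ⇒ ((())(())())()   [S → ( )]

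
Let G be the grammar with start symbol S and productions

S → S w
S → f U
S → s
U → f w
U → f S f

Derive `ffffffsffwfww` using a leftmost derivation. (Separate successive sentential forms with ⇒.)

S ⇒ Sw ⇒ Sww ⇒ fUww ⇒ ffSfww ⇒ ffSwfww ⇒ fffUwfww ⇒ ffffSfwfww ⇒ fffffUfwfww ⇒ ffffffSffwfww ⇒ ffffffsffwfww

S ⇒ Sw   [S → S w]
Sw ⇒ Sww   [S → S w]
Sww ⇒ fUww   [S → f U]
fUww ⇒ ffSfww   [U → f S f]
ffSfww ⇒ ffSwfww   [S → S w]
ffSwfww ⇒ fffUwfww   [S → f U]
fffUwfww ⇒ ffffSfwfww   [U → f S f]
ffffSfwfww ⇒ fffffUfwfww   [S → f U]
fffffUfwfww ⇒ ffffffSffwfww   [U → f S f]
ffffffSffwfww ⇒ ffffffsffwfww   [S → s]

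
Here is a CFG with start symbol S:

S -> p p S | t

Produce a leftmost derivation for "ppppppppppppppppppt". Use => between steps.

S=>ppS=>ppppS=>ppppppS=>ppppppppS=>ppppppppppS=>ppppppppppppS=>ppppppppppppppS=>ppppppppppppppppS=>ppppppppppppppppppS=>ppppppppppppppppppt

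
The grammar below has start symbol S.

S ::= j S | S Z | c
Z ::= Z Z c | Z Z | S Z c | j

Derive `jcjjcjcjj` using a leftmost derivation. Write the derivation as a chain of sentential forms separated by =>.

S => jS => jSZ => jSZZ => jcZZ => jcZZZ => jcZZcZZ => jcZZcZcZZ => jcjZcZcZZ => jcjjcZcZZ => jcjjcjcZZ => jcjjcjcjZ => jcjjcjcjj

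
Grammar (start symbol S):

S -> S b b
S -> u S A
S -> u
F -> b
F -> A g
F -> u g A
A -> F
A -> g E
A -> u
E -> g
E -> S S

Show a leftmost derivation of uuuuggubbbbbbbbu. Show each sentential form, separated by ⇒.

S ⇒ uSA ⇒ uSbbA ⇒ uSbbbbA ⇒ uSbbbbbbA ⇒ uSbbbbbbbbA ⇒ uuSAbbbbbbbbA ⇒ uuuSAAbbbbbbbbA ⇒ uuuuAAbbbbbbbbA ⇒ uuuugEAbbbbbbbbA ⇒ uuuuggAbbbbbbbbA ⇒ uuuuggubbbbbbbbA ⇒ uuuuggubbbbbbbbu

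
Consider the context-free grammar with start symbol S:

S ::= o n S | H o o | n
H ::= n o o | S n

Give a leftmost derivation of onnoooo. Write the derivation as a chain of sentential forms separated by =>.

S => onS => onHoo => onnoooo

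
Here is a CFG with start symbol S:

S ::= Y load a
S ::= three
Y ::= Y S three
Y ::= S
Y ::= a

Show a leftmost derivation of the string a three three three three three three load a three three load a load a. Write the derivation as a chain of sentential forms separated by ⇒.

S ⇒ Y load a   [S ::= Y load a]
Y load a ⇒ S load a   [Y ::= S]
S load a ⇒ Y load a load a   [S ::= Y load a]
Y load a load a ⇒ Y S three load a load a   [Y ::= Y S three]
Y S three load a load a ⇒ S S three load a load a   [Y ::= S]
S S three load a load a ⇒ Y load a S three load a load a   [S ::= Y load a]
Y load a S three load a load a ⇒ Y S three load a S three load a load a   [Y ::= Y S three]
Y S three load a S three load a load a ⇒ Y S three S three load a S three load a load a   [Y ::= Y S three]
Y S three S three load a S three load a load a ⇒ Y S three S three S three load a S three load a load a   [Y ::= Y S three]
Y S three S three S three load a S three load a load a ⇒ a S three S three S three load a S three load a load a   [Y ::= a]
a S three S three S three load a S three load a load a ⇒ a three three S three S three load a S three load a load a   [S ::= three]
a three three S three S three load a S three load a load a ⇒ a three three three three S three load a S three load a load a   [S ::= three]
a three three three three S three load a S three load a load a ⇒ a three three three three three three load a S three load a load a   [S ::= three]
a three three three three three three load a S three load a load a ⇒ a three three three three three three load a three three load a load a   [S ::= three]

S ⇒ Y load a ⇒ S load a ⇒ Y load a load a ⇒ Y S three load a load a ⇒ S S three load a load a ⇒ Y load a S three load a load a ⇒ Y S three load a S three load a load a ⇒ Y S three S three load a S three load a load a ⇒ Y S three S three S three load a S three load a load a ⇒ a S three S three S three load a S three load a load a ⇒ a three three S three S three load a S three load a load a ⇒ a three three three three S three load a S three load a load a ⇒ a three three three three three three load a S three load a load a ⇒ a three three three three three three load a three three load a load a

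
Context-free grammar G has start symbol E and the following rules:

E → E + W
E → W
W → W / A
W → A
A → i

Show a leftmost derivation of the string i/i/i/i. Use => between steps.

E=>W=>W/A=>W/A/A=>W/A/A/A=>A/A/A/A=>i/A/A/A=>i/i/A/A=>i/i/i/A=>i/i/i/i

E => W   [E → W]
W => W/A   [W → W / A]
W/A => W/A/A   [W → W / A]
W/A/A => W/A/A/A   [W → W / A]
W/A/A/A => A/A/A/A   [W → A]
A/A/A/A => i/A/A/A   [A → i]
i/A/A/A => i/i/A/A   [A → i]
i/i/A/A => i/i/i/A   [A → i]
i/i/i/A => i/i/i/i   [A → i]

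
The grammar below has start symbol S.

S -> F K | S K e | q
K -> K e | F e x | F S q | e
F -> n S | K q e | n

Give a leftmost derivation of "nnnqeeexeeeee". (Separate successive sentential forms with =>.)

S => FK   [S -> F K]
FK => nSK   [F -> n S]
nSK => nSKeK   [S -> S K e]
nSKeK => nSKeKeK   [S -> S K e]
nSKeKeK => nFKKeKeK   [S -> F K]
nFKKeKeK => nnKKeKeK   [F -> n]
nnKKeKeK => nnFexKeKeK   [K -> F e x]
nnFexKeKeK => nnnSexKeKeK   [F -> n S]
nnnSexKeKeK => nnnSKeexKeKeK   [S -> S K e]
nnnSKeexKeKeK => nnnqKeexKeKeK   [S -> q]
nnnqKeexKeKeK => nnnqeeexKeKeK   [K -> e]
nnnqeeexKeKeK => nnnqeeexeeKeK   [K -> e]
nnnqeeexeeKeK => nnnqeeexeeeeK   [K -> e]
nnnqeeexeeeeK => nnnqeeexeeeee   [K -> e]

S => FK => nSK => nSKeK => nSKeKeK => nFKKeKeK => nnKKeKeK => nnFexKeKeK => nnnSexKeKeK => nnnSKeexKeKeK => nnnqKeexKeKeK => nnnqeeexKeKeK => nnnqeeexeeKeK => nnnqeeexeeeeK => nnnqeeexeeeee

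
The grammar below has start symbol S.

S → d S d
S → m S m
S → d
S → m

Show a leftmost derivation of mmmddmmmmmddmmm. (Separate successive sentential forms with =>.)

S => mSm => mmSmm => mmmSmmm => mmmdSdmmm => mmmddSddmmm => mmmddmSmddmmm => mmmddmmSmmddmmm => mmmddmmmmmddmmm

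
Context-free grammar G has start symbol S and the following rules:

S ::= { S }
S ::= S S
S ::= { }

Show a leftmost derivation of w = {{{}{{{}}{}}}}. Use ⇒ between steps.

S⇒{S}⇒{{S}}⇒{{SS}}⇒{{{}S}}⇒{{{}{S}}}⇒{{{}{SS}}}⇒{{{}{{S}S}}}⇒{{{}{{{}}S}}}⇒{{{}{{{}}{}}}}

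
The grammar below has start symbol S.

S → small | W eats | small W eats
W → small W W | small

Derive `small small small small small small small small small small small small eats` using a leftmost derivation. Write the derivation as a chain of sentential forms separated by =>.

S => small W eats => small small W W eats => small small small W W W eats => small small small small W W eats => small small small small small W W W eats => small small small small small small W W W W eats => small small small small small small small W W W eats => small small small small small small small small W W eats => small small small small small small small small small W W W eats => small small small small small small small small small small W W eats => small small small small small small small small small small small W eats => small small small small small small small small small small small small eats

S => small W eats   [S → small W eats]
small W eats => small small W W eats   [W → small W W]
small small W W eats => small small small W W W eats   [W → small W W]
small small small W W W eats => small small small small W W eats   [W → small]
small small small small W W eats => small small small small small W W W eats   [W → small W W]
small small small small small W W W eats => small small small small small small W W W W eats   [W → small W W]
small small small small small small W W W W eats => small small small small small small small W W W eats   [W → small]
small small small small small small small W W W eats => small small small small small small small small W W eats   [W → small]
small small small small small small small small W W eats => small small small small small small small small small W W W eats   [W → small W W]
small small small small small small small small small W W W eats => small small small small small small small small small small W W eats   [W → small]
small small small small small small small small small small W W eats => small small small small small small small small small small small W eats   [W → small]
small small small small small small small small small small small W eats => small small small small small small small small small small small small eats   [W → small]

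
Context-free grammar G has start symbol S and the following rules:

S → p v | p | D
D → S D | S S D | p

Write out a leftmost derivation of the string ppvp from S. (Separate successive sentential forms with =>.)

S => D => SSD => DSD => pSD => ppvD => ppvp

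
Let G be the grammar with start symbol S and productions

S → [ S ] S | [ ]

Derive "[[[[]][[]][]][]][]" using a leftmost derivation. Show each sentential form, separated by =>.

S => [S]S => [[S]S]S => [[[S]S]S]S => [[[[]]S]S]S => [[[[]][S]S]S]S => [[[[]][[]]S]S]S => [[[[]][[]][]]S]S => [[[[]][[]][]][]]S => [[[[]][[]][]][]][]

S => [S]S   [S → [ S ] S]
[S]S => [[S]S]S   [S → [ S ] S]
[[S]S]S => [[[S]S]S]S   [S → [ S ] S]
[[[S]S]S]S => [[[[]]S]S]S   [S → [ ]]
[[[[]]S]S]S => [[[[]][S]S]S]S   [S → [ S ] S]
[[[[]][S]S]S]S => [[[[]][[]]S]S]S   [S → [ ]]
[[[[]][[]]S]S]S => [[[[]][[]][]]S]S   [S → [ ]]
[[[[]][[]][]]S]S => [[[[]][[]][]][]]S   [S → [ ]]
[[[[]][[]][]][]]S => [[[[]][[]][]][]][]   [S → [ ]]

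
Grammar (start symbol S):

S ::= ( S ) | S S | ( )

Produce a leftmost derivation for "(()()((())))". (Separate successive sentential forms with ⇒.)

S ⇒ (S)   [S ::= ( S )]
(S) ⇒ (SS)   [S ::= S S]
(SS) ⇒ (SSS)   [S ::= S S]
(SSS) ⇒ (()SS)   [S ::= ( )]
(()SS) ⇒ (()()S)   [S ::= ( )]
(()()S) ⇒ (()()(S))   [S ::= ( S )]
(()()(S)) ⇒ (()()((S)))   [S ::= ( S )]
(()()((S))) ⇒ (()()((())))   [S ::= ( )]

S ⇒ (S) ⇒ (SS) ⇒ (SSS) ⇒ (()SS) ⇒ (()()S) ⇒ (()()(S)) ⇒ (()()((S))) ⇒ (()()((())))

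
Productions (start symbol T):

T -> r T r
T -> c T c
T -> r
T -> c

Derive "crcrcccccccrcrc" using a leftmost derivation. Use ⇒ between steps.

T ⇒ cTc ⇒ crTrc ⇒ crcTcrc ⇒ crcrTrcrc ⇒ crcrcTcrcrc ⇒ crcrccTccrcrc ⇒ crcrcccTcccrcrc ⇒ crcrcccccccrcrc

T ⇒ cTc   [T -> c T c]
cTc ⇒ crTrc   [T -> r T r]
crTrc ⇒ crcTcrc   [T -> c T c]
crcTcrc ⇒ crcrTrcrc   [T -> r T r]
crcrTrcrc ⇒ crcrcTcrcrc   [T -> c T c]
crcrcTcrcrc ⇒ crcrccTccrcrc   [T -> c T c]
crcrccTccrcrc ⇒ crcrcccTcccrcrc   [T -> c T c]
crcrcccTcccrcrc ⇒ crcrcccccccrcrc   [T -> c]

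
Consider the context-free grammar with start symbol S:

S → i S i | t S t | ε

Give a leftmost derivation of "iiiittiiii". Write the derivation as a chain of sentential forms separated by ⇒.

S ⇒ iSi ⇒ iiSii ⇒ iiiSiii ⇒ iiiiSiiii ⇒ iiiitStiiii ⇒ iiiittiiii

S ⇒ iSi   [S → i S i]
iSi ⇒ iiSii   [S → i S i]
iiSii ⇒ iiiSiii   [S → i S i]
iiiSiii ⇒ iiiiSiiii   [S → i S i]
iiiiSiiii ⇒ iiiitStiiii   [S → t S t]
iiiitStiiii ⇒ iiiittiiii   [S → ε]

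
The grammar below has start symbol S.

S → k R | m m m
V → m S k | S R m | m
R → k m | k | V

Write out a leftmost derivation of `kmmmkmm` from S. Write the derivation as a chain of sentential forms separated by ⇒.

S ⇒ kR   [S → k R]
kR ⇒ kV   [R → V]
kV ⇒ kSRm   [V → S R m]
kSRm ⇒ kmmmRm   [S → m m m]
kmmmRm ⇒ kmmmkmm   [R → k m]

S ⇒ kR ⇒ kV ⇒ kSRm ⇒ kmmmRm ⇒ kmmmkmm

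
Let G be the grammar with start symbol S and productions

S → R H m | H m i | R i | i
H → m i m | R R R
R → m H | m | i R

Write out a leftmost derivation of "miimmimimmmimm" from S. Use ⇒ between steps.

S⇒RHm⇒mHHm⇒mRRRHm⇒miRRRHm⇒miiRRRHm⇒miimHRRHm⇒miimmimRRHm⇒miimmimiRRHm⇒miimmimimRHm⇒miimmimimmHm⇒miimmimimmmimm

S ⇒ RHm   [S → R H m]
RHm ⇒ mHHm   [R → m H]
mHHm ⇒ mRRRHm   [H → R R R]
mRRRHm ⇒ miRRRHm   [R → i R]
miRRRHm ⇒ miiRRRHm   [R → i R]
miiRRRHm ⇒ miimHRRHm   [R → m H]
miimHRRHm ⇒ miimmimRRHm   [H → m i m]
miimmimRRHm ⇒ miimmimiRRHm   [R → i R]
miimmimiRRHm ⇒ miimmimimRHm   [R → m]
miimmimimRHm ⇒ miimmimimmHm   [R → m]
miimmimimmHm ⇒ miimmimimmmimm   [H → m i m]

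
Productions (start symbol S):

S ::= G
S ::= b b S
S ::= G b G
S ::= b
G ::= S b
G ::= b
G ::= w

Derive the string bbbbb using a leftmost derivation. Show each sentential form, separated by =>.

S=>GbG=>SbbG=>bbbG=>bbbSb=>bbbGb=>bbbbb

S => GbG   [S ::= G b G]
GbG => SbbG   [G ::= S b]
SbbG => bbbG   [S ::= b]
bbbG => bbbSb   [G ::= S b]
bbbSb => bbbGb   [S ::= G]
bbbGb => bbbbb   [G ::= b]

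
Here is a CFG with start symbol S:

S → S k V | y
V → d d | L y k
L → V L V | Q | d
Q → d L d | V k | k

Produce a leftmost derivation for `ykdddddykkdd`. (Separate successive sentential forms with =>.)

S=>SkV=>SkVkV=>ykVkV=>ykLykkV=>ykVLVykkV=>ykddLVykkV=>ykdddVykkV=>ykdddddykkV=>ykdddddykkdd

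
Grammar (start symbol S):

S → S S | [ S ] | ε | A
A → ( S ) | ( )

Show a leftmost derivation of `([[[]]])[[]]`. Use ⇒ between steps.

S ⇒ SS ⇒ AS ⇒ (S)S ⇒ ([S])S ⇒ ([[S]])S ⇒ ([[[S]]])S ⇒ ([[[]]])S ⇒ ([[[]]])[S] ⇒ ([[[]]])[[S]] ⇒ ([[[]]])[[]]

S ⇒ SS   [S → S S]
SS ⇒ AS   [S → A]
AS ⇒ (S)S   [A → ( S )]
(S)S ⇒ ([S])S   [S → [ S ]]
([S])S ⇒ ([[S]])S   [S → [ S ]]
([[S]])S ⇒ ([[[S]]])S   [S → [ S ]]
([[[S]]])S ⇒ ([[[]]])S   [S → ε]
([[[]]])S ⇒ ([[[]]])[S]   [S → [ S ]]
([[[]]])[S] ⇒ ([[[]]])[[S]]   [S → [ S ]]
([[[]]])[[S]] ⇒ ([[[]]])[[]]   [S → ε]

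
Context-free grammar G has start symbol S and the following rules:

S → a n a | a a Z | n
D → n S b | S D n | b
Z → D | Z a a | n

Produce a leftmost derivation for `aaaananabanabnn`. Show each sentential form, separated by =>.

S => aaZ => aaD => aaSDn => aaaaZDn => aaaaDDn => aaaanSbDn => aaaananabDn => aaaananabSDnn => aaaananabanaDnn => aaaananabanabnn

S => aaZ   [S → a a Z]
aaZ => aaD   [Z → D]
aaD => aaSDn   [D → S D n]
aaSDn => aaaaZDn   [S → a a Z]
aaaaZDn => aaaaDDn   [Z → D]
aaaaDDn => aaaanSbDn   [D → n S b]
aaaanSbDn => aaaananabDn   [S → a n a]
aaaananabDn => aaaananabSDnn   [D → S D n]
aaaananabSDnn => aaaananabanaDnn   [S → a n a]
aaaananabanaDnn => aaaananabanabnn   [D → b]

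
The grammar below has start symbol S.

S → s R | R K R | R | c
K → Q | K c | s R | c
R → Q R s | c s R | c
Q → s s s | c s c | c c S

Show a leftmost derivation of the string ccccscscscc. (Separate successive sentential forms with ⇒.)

S⇒RKR⇒QRsKR⇒ccSRsKR⇒cccRsKR⇒ccccsRsKR⇒ccccscsRsKR⇒ccccscscsKR⇒ccccscscscR⇒ccccscscscc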